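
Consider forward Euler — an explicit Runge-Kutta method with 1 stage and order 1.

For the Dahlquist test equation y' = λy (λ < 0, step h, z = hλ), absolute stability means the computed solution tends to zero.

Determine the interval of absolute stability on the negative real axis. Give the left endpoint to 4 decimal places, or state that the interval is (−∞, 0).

z∈(-2.0000,0).

Set f=λy, z=hλ:
  order 1, 1-stage ⇒ R(z)=1+z
  (e.g. R(-1.46)=-0.46000, |R|=0.46000)

Boundary: |R(x)|=1, x<0.
x=-1.46: |R|=0.4600
|R(-1.84)|=0.8400 |R(-1.22)|=0.2200 |R(-0.53)|=0.4700
Bisect:
  x_lo=-2.7130 |R|=1.7130  x_hi=-0.0860 |R|=0.9140
  mid=-1.39947 |R|=0.39947 →hi
  mid=-2.05623 |R|=1.05623 →lo
  mid=-1.72785 |R|=0.72785 →hi
  mid=-1.89204 |R|=0.89204 →hi
  mid=-1.97414 |R|=0.97414 →hi
  mid=-2.01519 |R|=1.01519 →lo
  mid=-1.99466 |R|=0.99466 →hi
  mid=-2.00492 |R|=1.00492 →lo
  mid=-1.99979 |R|=0.99979 →hi
  mid=-2.00236 |R|=1.00236 →lo
  ...
  [-2.00011,-1.99995] ⇒ x*=-2.0000
Interval (-2.0000, 0).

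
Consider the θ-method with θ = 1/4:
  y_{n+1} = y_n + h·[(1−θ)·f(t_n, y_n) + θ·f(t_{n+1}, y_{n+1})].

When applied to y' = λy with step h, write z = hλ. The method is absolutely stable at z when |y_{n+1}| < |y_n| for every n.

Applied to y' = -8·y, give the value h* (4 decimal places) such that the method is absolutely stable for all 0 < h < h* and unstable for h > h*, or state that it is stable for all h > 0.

Test eqn y'=λy, z=hλ:
  y_{n+1} = y_n + z·[3/4·y_n + 1/4·y_{n+1}] ⇒ (1 − 1/4z)y_{n+1} = (1 + 3/4z)y_n
  so R(z) = (1 + 3/4z)/(1 − 1/4z).

Solve |R(x)|<1 on ℝ⁻.
x=-0.9: |R|=0.2653
R=−1: 1+3/4x = −1+1/4x ⇒ -1/2x=2 ⇒ x=2/(-1/2)=-4.0000
Confirm numerically:
  x=-2.957: |R|=0.70016 <1
  x=-2.765: |R|=0.63489 <1
  x=-2.542: |R|=0.55426 <1
  x=-2.160: |R|=0.40260 <1
  x=-4.421: |R|=1.09999 >1
  x=-4.245: |R|=1.05943 >1
  x=-4.244: |R|=1.05919 >1
Stable set (-4.0000, 0).

(-4.0000,0); λ=-8 ⇒ h* = (4)/8 = 0.5000.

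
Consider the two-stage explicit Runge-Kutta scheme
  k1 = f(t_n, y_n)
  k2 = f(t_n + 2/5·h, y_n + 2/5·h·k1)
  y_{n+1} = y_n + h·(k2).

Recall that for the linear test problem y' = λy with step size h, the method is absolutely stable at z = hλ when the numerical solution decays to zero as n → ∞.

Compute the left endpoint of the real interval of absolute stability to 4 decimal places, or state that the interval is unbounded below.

left endpoint -2.5000.

Set f=λy, z=hλ:
  k1=λy_n ⇒ h·k1=z·y_n;  k2=λ(1+2/5z)y_n ⇒ h·k2=z(1+2/5z)y_n
  y_{n+1}/y_n = 1 + z(1+2/5z) = 1 + z + 2/5z²
  so R(z) = 1 + z + 2/5z².

Solve |R(x)|<1 on ℝ⁻.
x=-1: |R|=0.4000
R=1: x+2/5x²=0 ⇒ x=−5/2=-2.5000; min R=1−1/(4·2/5)=0.3750>−1
Confirm numerically:
  x=-1.926: |R|=0.55779 <1
  x=-1.883: |R|=0.53528 <1
  x=-1.144: |R|=0.37949 <1
  x=-3.001: |R|=1.60140 >1
  x=-2.793: |R|=1.32734 >1
  x=-2.719: |R|=1.23818 >1
So |R|<1 on (-2.5000, 0).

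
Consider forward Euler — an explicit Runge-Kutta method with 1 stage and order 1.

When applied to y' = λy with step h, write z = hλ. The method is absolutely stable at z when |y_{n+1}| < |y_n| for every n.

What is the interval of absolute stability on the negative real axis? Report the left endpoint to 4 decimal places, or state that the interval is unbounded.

z∈(-2.0000,0).

Test eqn y'=λy, z=hλ:
  order 1, 1-stage ⇒ R(z)=1+z
  (e.g. R(-1)=0.00000, |R|=0.00000)

Need |R(x)|<1, x<0.
x=-1: |R|=0.0000
|R(-2.05)|=1.0500 |R(-1.81)|=0.8100 |R(-1.06)|=0.0600
Bisect:
  x_lo=-2.3562 |R|=1.3562  x_hi=-0.1884 |R|=0.8116
  mid=-1.27230 |R|=0.27230 →hi
  mid=-1.81423 |R|=0.81423 →hi
  mid=-2.08520 |R|=1.08520 →lo
  mid=-1.94971 |R|=0.94971 →hi
  mid=-2.01746 |R|=1.01746 →lo
  mid=-1.98358 |R|=0.98358 →hi
  mid=-2.00052 |R|=1.00052 →lo
  mid=-1.99205 |R|=0.99205 →hi
  mid=-1.99629 |R|=0.99629 →hi
  ...
  [-2.00012,-1.99999] ⇒ x*=-2.0000
So |R|<1 on (-2.0000, 0).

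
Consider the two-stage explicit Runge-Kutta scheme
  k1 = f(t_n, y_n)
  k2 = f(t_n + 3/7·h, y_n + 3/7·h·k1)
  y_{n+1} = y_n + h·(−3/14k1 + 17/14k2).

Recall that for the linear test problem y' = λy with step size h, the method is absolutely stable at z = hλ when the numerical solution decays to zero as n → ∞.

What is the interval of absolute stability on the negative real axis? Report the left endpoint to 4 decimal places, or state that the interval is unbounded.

Test eqn y'=λy, z=hλ:
  k1=λy_n ⇒ h·k1=z·y_n;  k2=λ(1+3/7z)y_n ⇒ h·k2=z(1+3/7z)y_n
  y_{n+1}/y_n = 1 − 3/14z + 17/14z(1+3/7z) = 1 + z + 51/98z²
  so R(z) = 1 + z + 51/98z².

Solve |R(x)|<1 on ℝ⁻.
x=-0.32: |R|=0.7333
R=1: x+51/98x²=0 ⇒ x=−98/51=-1.9216; min R=1−1/(4·51/98)=0.5196>−1
Confirm numerically:
  x=-1.027: |R|=0.52189 <1
  x=-0.797: |R|=0.53357 <1
  x=-0.789: |R|=0.53497 <1
  x=-2.054: |R|=1.14156 >1
  x=-1.980: |R|=1.06021 >1
Stable set (-1.9216, 0).

(-1.9216, 0).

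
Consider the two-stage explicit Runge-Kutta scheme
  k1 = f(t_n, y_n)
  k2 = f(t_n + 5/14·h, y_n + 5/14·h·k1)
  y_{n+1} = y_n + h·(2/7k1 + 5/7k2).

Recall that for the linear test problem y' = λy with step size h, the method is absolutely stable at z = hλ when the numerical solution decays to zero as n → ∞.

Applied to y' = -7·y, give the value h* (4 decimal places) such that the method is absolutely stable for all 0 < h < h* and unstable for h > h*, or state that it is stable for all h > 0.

On y'=λy, z=hλ:
  k1=λy_n ⇒ h·k1=z·y_n;  k2=λ(1+5/14z)y_n ⇒ h·k2=z(1+5/14z)y_n
  y_{n+1}/y_n = 1 + 2/7z + 5/7z(1+5/14z) = 1 + z + 25/98z²
  so R(z) = 1 + z + 25/98z².

Find x<0 with |R(x)|<1.
x=-1.31: |R|=0.1278
R=1: x+25/98x²=0 ⇒ x=−98/25=-3.9200; min R=1−1/(4·25/98)=0.0200>−1
Confirm numerically:
  x=-3.429: |R|=0.57050 <1
  x=-3.117: |R|=0.36149 <1
  x=-2.894: |R|=0.24254 <1
  x=-1.954: |R|=0.02001 <1
  x=-4.492: |R|=1.65547 >1
  x=-4.475: |R|=1.63358 >1
  x=-4.279: |R|=1.39188 >1
Interval (-3.9200, 0).

(-3.9200,0); λ=-7 ⇒ h* = (98/25)/7 = 0.5600.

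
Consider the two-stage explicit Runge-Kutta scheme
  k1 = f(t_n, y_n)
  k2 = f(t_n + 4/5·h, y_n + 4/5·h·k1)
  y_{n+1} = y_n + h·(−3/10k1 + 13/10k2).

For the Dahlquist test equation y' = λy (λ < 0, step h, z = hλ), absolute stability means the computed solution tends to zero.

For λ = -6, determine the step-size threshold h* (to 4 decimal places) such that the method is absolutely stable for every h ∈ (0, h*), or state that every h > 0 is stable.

(-0.9615,0); λ=-6 ⇒ h* = (25/26)/6 = 0.1603.

Set f=λy, z=hλ:
  k1=λy_n ⇒ h·k1=z·y_n;  k2=λ(1+4/5z)y_n ⇒ h·k2=z(1+4/5z)y_n
  y_{n+1}/y_n = 1 − 3/10z + 13/10z(1+4/5z) = 1 + z + 26/25z²
  Hence R(z) = 1 + z + 26/25z².

Need |R(x)|<1, x<0.
x=-1.71: |R|=2.3311
R=1: x+26/25x²=0 ⇒ x=−25/26=-0.9615; min R=1−1/(4·26/25)=0.7596>−1
Confirm numerically:
  x=-0.939: |R|=0.97799 <1
  x=-0.774: |R|=0.84904 <1
  x=-0.430: |R|=0.76230 <1
  x=-1.295: |R|=1.44911 >1
  x=-1.219: |R|=1.32640 >1
So |R|<1 on (-0.9615, 0).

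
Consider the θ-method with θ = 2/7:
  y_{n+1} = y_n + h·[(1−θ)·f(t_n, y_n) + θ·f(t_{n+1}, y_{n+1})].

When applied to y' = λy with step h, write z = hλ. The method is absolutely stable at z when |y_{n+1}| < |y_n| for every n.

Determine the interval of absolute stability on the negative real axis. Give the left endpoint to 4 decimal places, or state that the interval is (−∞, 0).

z∈(-4.6667,0).

Set f=λy, z=hλ:
  y_{n+1} = y_n + z·[5/7·y_n + 2/7·y_{n+1}] ⇒ (1 − 2/7z)y_{n+1} = (1 + 5/7z)y_n
  so R(z) = (1 + 5/7z)/(1 − 2/7z).

Boundary: |R(x)|=1, x<0.
x=-0.64: |R|=0.4589
R=−1: 1+5/7x = −1+2/7x ⇒ -3/7x=2 ⇒ x=2/(-3/7)=-4.6667
Confirm numerically:
  x=-2.860: |R|=0.57390 <1
  x=-2.308: |R|=0.39084 <1
  x=-2.209: |R|=0.35427 <1
  x=-2.185: |R|=0.34521 <1
  x=-5.129: |R|=1.08037 >1
  x=-4.915: |R|=1.04427 >1
  x=-4.768: |R|=1.01838 >1
So |R|<1 on (-4.6667, 0).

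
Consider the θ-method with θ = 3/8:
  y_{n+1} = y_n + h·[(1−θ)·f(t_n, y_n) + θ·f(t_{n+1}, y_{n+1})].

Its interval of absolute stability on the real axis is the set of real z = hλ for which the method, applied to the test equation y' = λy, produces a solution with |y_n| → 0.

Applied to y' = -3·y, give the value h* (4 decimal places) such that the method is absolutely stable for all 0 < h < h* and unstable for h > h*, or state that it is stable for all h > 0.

(-8.0000,0); λ=-3 ⇒ h* = (8)/3 = 2.6667.

Test eqn y'=λy, z=hλ:
  y_{n+1} = y_n + z·[5/8·y_n + 3/8·y_{n+1}] ⇒ (1 − 3/8z)y_{n+1} = (1 + 5/8z)y_n
  ⇒ R(z) = (1 + 5/8z)/(1 − 3/8z).

Boundary: |R(x)|=1, x<0.
x=-0.59: |R|=0.5169
R=−1: 1+5/8x = −1+3/8x ⇒ -1/4x=2 ⇒ x=2/(-1/4)=-8.0000
Confirm numerically:
  x=-7.747: |R|=0.98380 <1
  x=-7.448: |R|=0.96362 <1
  x=-7.223: |R|=0.94762 <1
  x=-4.068: |R|=0.61077 <1
  x=-8.544: |R|=1.03235 >1
  x=-8.288: |R|=1.01753 >1
Interval (-8.0000, 0).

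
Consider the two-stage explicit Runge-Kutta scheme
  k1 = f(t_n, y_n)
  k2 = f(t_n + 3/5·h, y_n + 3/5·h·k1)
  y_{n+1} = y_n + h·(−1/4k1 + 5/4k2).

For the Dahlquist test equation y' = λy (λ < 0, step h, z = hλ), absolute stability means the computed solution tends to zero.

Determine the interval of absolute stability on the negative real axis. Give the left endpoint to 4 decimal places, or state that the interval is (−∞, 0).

On y'=λy, z=hλ:
  k1=λy_n ⇒ h·k1=z·y_n;  k2=λ(1+3/5z)y_n ⇒ h·k2=z(1+3/5z)y_n
  y_{n+1}/y_n = 1 − 1/4z + 5/4z(1+3/5z) = 1 + z + 3/4z²
  R(z) = 1 + z + 3/4z².

Find x<0 with |R(x)|<1.
x=-0.32: |R|=0.7568
R=1: x+3/4x²=0 ⇒ x=−4/3=-1.3333; min R=1−1/(4·3/4)=0.6667>−1
Confirm numerically:
  x=-1.182: |R|=0.86584 <1
  x=-1.149: |R|=0.84115 <1
  x=-0.992: |R|=0.74605 <1
  x=-0.710: |R|=0.66807 <1
  x=-1.930: |R|=1.86367 >1
  x=-1.602: |R|=1.32280 >1
So |R|<1 on (-1.3333, 0).

(-1.3333, 0).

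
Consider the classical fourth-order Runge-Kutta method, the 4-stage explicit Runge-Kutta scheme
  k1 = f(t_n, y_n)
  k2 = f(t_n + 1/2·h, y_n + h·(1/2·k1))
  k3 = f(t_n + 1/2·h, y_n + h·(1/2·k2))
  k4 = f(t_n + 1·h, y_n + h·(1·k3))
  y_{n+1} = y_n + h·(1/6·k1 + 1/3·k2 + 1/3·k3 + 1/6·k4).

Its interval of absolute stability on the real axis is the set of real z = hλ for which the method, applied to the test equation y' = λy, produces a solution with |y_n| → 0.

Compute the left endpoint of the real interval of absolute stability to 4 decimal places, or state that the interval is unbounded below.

With y'=λy (z=hλ):
  order 4, 4-stage ⇒ R(z)=1+z+z^2/2+z^3/6+z^4/24
  (e.g. R(-1.64)=0.27106, |R|=0.27106)

Solve |R(x)|<1 on ℝ⁻.
x=-1.64: |R|=0.2711
|R(-1.65)|=0.2714 |R(-1.12)|=0.3386 |R(-0.98)|=0.3818
Bisect:
  x_lo=-3.3809 |R|=2.3375  x_hi=-0.1710 |R|=0.8428
  mid=-1.77595 |R|=0.28198 →hi
  mid=-2.57842 |R|=0.73035 →hi
  mid=-2.97966 |R|=1.33484 →lo
  mid=-2.77904 |R|=0.99062 →hi
  mid=-2.87935 |R|=1.15132 →lo
  mid=-2.82920 |R|=1.06824 →lo
  mid=-2.80412 |R|=1.02876 →lo
  mid=-2.79158 |R|=1.00952 →lo
  mid=-2.78531 |R|=1.00003 →lo
  ...
  [-2.78531,-2.78512] ⇒ x*=-2.7853
Interval (-2.7853, 0).

left endpoint -2.7853.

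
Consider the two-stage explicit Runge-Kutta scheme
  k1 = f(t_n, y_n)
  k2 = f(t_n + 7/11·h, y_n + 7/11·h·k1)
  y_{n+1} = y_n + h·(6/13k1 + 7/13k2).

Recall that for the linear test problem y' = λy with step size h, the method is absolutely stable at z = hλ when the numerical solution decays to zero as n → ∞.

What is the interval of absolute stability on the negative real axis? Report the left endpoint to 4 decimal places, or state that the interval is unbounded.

Test eqn y'=λy, z=hλ:
  k1=λy_n ⇒ h·k1=z·y_n;  k2=λ(1+7/11z)y_n ⇒ h·k2=z(1+7/11z)y_n
  y_{n+1}/y_n = 1 + 6/13z + 7/13z(1+7/11z) = 1 + z + 49/143z²
  Hence R(z) = 1 + z + 49/143z².

Solve |R(x)|<1 on ℝ⁻.
x=-1.51: |R|=0.2713
R=1: x+49/143x²=0 ⇒ x=−143/49=-2.9184; min R=1−1/(4·49/143)=0.2704>−1
Confirm numerically:
  x=-2.541: |R|=0.67143 <1
  x=-1.901: |R|=0.33730 <1
  x=-1.445: |R|=0.27048 <1
  x=-1.426: |R|=0.27079 <1
  x=-3.496: |R|=1.69196 >1
  x=-3.385: |R|=1.54124 >1
  x=-3.071: |R|=1.16062 >1
Stable set (-2.9184, 0).

(-2.9184, 0).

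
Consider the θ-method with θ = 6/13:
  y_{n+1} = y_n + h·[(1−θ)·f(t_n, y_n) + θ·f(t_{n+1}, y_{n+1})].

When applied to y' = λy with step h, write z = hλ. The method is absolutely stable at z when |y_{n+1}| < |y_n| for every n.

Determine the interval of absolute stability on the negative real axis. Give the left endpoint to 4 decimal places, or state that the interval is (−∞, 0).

(-26.0000, 0).

Set f=λy, z=hλ:
  y_{n+1} = y_n + z·[7/13·y_n + 6/13·y_{n+1}] ⇒ (1 − 6/13z)y_{n+1} = (1 + 7/13z)y_n
  so R(z) = (1 + 7/13z)/(1 − 6/13z).

Find x<0 with |R(x)|<1.
x=-0.68: |R|=0.4824
R=−1: 1+7/13x = −1+6/13x ⇒ -1/13x=2 ⇒ x=2/(-1/13)=-26.0000
Confirm numerically:
  x=-20.022: |R|=0.95510 <1
  x=-19.061: |R|=0.94552 <1
  x=-10.939: |R|=0.80847 <1
  x=-26.502: |R|=1.00292 >1
  x=-26.177: |R|=1.00104 >1
  x=-26.034: |R|=1.00020 >1
Stable set (-26.0000, 0).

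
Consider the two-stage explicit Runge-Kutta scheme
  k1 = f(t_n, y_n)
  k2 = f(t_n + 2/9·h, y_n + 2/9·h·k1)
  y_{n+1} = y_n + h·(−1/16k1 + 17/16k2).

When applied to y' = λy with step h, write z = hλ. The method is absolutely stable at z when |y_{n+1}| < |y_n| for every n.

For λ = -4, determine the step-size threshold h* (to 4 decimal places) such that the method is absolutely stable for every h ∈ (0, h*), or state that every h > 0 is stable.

With y'=λy (z=hλ):
  k1=λy_n ⇒ h·k1=z·y_n;  k2=λ(1+2/9z)y_n ⇒ h·k2=z(1+2/9z)y_n
  y_{n+1}/y_n = 1 − 1/16z + 17/16z(1+2/9z) = 1 + z + 17/72z²
  R(z) = 1 + z + 17/72z².

Find x<0 with |R(x)|<1.
x=-1.67: |R|=0.0115
R=1: x+17/72x²=0 ⇒ x=−72/17=-4.2353; min R=1−1/(4·17/72)=-0.0588>−1
Confirm numerically:
  x=-3.986: |R|=0.76538 <1
  x=-3.652: |R|=0.49704 <1
  x=-3.323: |R|=0.28422 <1
  x=-2.062: |R|=0.05809 <1
  x=-4.823: |R|=1.66926 >1
  x=-4.400: |R|=1.17111 >1
  x=-4.399: |R|=1.17003 >1
So |R|<1 on (-4.2353, 0).

(-4.2353,0); λ=-4 ⇒ h* = (72/17)/4 = 1.0588.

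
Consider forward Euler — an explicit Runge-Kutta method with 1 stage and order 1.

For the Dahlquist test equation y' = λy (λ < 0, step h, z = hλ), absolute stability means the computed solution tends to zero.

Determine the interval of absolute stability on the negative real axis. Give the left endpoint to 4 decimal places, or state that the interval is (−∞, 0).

Set f=λy, z=hλ:
  order 1, 1-stage ⇒ R(z)=1+z
  (e.g. R(-1.39)=-0.39000, |R|=0.39000)

Find x<0 with |R(x)|<1.
x=-1.39: |R|=0.3900
|R(-1.58)|=0.5800 |R(-1.01)|=0.0100 |R(-0.59)|=0.4100
Bisect:
  x_lo=-2.6870 |R|=1.6870  x_hi=-0.3405 |R|=0.6595
  mid=-1.51378 |R|=0.51378 →hi
  mid=-2.10041 |R|=1.10041 →lo
  mid=-1.80709 |R|=0.80709 →hi
  mid=-1.95375 |R|=0.95375 →hi
  mid=-2.02708 |R|=1.02708 →lo
  mid=-1.99041 |R|=0.99041 →hi
  mid=-2.00875 |R|=1.00875 →lo
  mid=-1.99958 |R|=0.99958 →hi
  ...
  [-2.00001,-1.99987] ⇒ x*=-2.0000
Interval (-2.0000, 0).

(-2.0000, 0).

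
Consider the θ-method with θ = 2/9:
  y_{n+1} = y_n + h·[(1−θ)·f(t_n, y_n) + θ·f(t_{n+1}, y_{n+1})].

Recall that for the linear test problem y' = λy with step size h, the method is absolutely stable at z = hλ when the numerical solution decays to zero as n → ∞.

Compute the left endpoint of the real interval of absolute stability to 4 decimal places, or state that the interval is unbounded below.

left endpoint -3.6000.

On y'=λy, z=hλ:
  y_{n+1} = y_n + z·[7/9·y_n + 2/9·y_{n+1}] ⇒ (1 − 2/9z)y_{n+1} = (1 + 7/9z)y_n
  Hence R(z) = (1 + 7/9z)/(1 − 2/9z).

Need |R(x)|<1, x<0.
x=-0.42: |R|=0.6159
R=−1: 1+7/9x = −1+2/9x ⇒ -5/9x=2 ⇒ x=2/(-5/9)=-3.6000
Confirm numerically:
  x=-2.574: |R|=0.63740 <1
  x=-2.137: |R|=0.44892 <1
  x=-1.603: |R|=0.18196 <1
  x=-1.516: |R|=0.13398 <1
  x=-4.166: |R|=1.16328 >1
  x=-3.837: |R|=1.07107 >1
So |R|<1 on (-3.6000, 0).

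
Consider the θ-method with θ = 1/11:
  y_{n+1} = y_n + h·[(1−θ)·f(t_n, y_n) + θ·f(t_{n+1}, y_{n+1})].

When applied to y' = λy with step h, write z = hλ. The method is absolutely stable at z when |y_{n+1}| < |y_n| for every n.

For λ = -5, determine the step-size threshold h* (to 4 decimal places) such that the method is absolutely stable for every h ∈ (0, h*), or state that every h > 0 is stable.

(-2.4444,0); λ=-5 ⇒ h* = (22/9)/5 = 0.4889.

Test eqn y'=λy, z=hλ:
  y_{n+1} = y_n + z·[10/11·y_n + 1/11·y_{n+1}] ⇒ (1 − 1/11z)y_{n+1} = (1 + 10/11z)y_n
  Hence R(z) = (1 + 10/11z)/(1 − 1/11z).

Solve |R(x)|<1 on ℝ⁻.
x=-0.62: |R|=0.4131
R=−1: 1+10/11x = −1+1/11x ⇒ -9/11x=2 ⇒ x=2/(-9/11)=-2.4444
Confirm numerically:
  x=-1.472: |R|=0.29827 <1
  x=-1.159: |R|=0.04852 <1
  x=-1.112: |R|=0.00991 <1
  x=-1.076: |R|=0.01987 <1
  x=-2.953: |R|=1.32803 >1
  x=-2.856: |R|=1.26732 >1
  x=-2.540: |R|=1.06352 >1
Interval (-2.4444, 0).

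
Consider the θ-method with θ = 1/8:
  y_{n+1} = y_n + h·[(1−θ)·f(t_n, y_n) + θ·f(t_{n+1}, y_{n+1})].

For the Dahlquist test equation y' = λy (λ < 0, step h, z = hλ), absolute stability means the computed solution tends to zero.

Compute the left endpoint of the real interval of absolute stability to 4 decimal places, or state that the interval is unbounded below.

z* = -2.6667.

On y'=λy, z=hλ:
  y_{n+1} = y_n + z·[7/8·y_n + 1/8·y_{n+1}] ⇒ (1 − 1/8z)y_{n+1} = (1 + 7/8z)y_n
  R(z) = (1 + 7/8z)/(1 − 1/8z).

Solve |R(x)|<1 on ℝ⁻.
x=-1.37: |R|=0.1697
R=−1: 1+7/8x = −1+1/8x ⇒ -3/4x=2 ⇒ x=2/(-3/4)=-2.6667
Confirm numerically:
  x=-2.482: |R|=0.89429 <1
  x=-2.417: |R|=0.85620 <1
  x=-2.013: |R|=0.60831 <1
  x=-3.085: |R|=1.22643 >1
  x=-3.016: |R|=1.19027 >1
  x=-2.813: |R|=1.08120 >1
So |R|<1 on (-2.6667, 0).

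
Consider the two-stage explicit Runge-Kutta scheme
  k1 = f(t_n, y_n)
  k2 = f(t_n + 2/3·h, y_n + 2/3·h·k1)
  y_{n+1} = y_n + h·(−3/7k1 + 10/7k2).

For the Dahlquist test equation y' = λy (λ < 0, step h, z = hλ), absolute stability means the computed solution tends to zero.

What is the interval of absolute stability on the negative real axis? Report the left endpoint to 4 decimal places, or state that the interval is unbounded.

(-1.0500, 0).

Test eqn y'=λy, z=hλ:
  k1=λy_n ⇒ h·k1=z·y_n;  k2=λ(1+2/3z)y_n ⇒ h·k2=z(1+2/3z)y_n
  y_{n+1}/y_n = 1 − 3/7z + 10/7z(1+2/3z) = 1 + z + 20/21z²
  Hence R(z) = 1 + z + 20/21z².

Find x<0 with |R(x)|<1.
x=-1.47: |R|=1.5880
R=1: x+20/21x²=0 ⇒ x=−21/20=-1.0500; min R=1−1/(4·20/21)=0.7375>−1
Confirm numerically:
  x=-0.921: |R|=0.88685 <1
  x=-0.699: |R|=0.76633 <1
  x=-0.556: |R|=0.73842 <1
  x=-1.558: |R|=1.75378 >1
  x=-1.545: |R|=1.72836 >1
  x=-1.215: |R|=1.19093 >1
So |R|<1 on (-1.0500, 0).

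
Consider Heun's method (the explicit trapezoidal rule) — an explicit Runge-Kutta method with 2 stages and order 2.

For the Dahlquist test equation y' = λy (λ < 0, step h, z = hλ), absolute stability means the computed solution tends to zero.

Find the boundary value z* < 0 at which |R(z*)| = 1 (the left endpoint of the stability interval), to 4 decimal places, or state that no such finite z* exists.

left endpoint -2.0000.

Test eqn y'=λy, z=hλ:
  order 2, 2-stage ⇒ R(z)=1+z+z^2/2
  (e.g. R(-1.34)=0.55780, |R|=0.55780)

Solve |R(x)|<1 on ℝ⁻.
x=-1.34: |R|=0.5578
|R(-2.14)|=1.1498 |R(-1.65)|=0.7112 |R(-1.38)|=0.5722
Bisect:
  x_lo=-2.4770 |R|=1.5907  x_hi=-0.0795 |R|=0.9236
  mid=-1.27825 |R|=0.53871 →hi
  mid=-1.87762 |R|=0.88511 →hi
  mid=-2.17730 |R|=1.19302 →lo
  mid=-2.02746 |R|=1.02784 →lo
  mid=-1.95254 |R|=0.95367 →hi
  mid=-1.99000 |R|=0.99005 →hi
  mid=-2.00873 |R|=1.00877 →lo
  mid=-1.99936 |R|=0.99936 →hi
  mid=-2.00405 |R|=1.00406 →lo
  mid=-2.00171 |R|=1.00171 →lo
  ...
  [-2.00010,-1.99995] ⇒ x*=-2.0000
Interval (-2.0000, 0).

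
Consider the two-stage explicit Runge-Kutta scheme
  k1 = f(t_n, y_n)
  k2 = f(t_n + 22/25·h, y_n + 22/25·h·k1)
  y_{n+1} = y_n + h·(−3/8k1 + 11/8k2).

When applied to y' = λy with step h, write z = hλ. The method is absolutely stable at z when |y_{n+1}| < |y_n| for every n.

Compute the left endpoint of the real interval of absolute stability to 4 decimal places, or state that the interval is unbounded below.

Set f=λy, z=hλ:
  k1=λy_n ⇒ h·k1=z·y_n;  k2=λ(1+22/25z)y_n ⇒ h·k2=z(1+22/25z)y_n
  y_{n+1}/y_n = 1 − 3/8z + 11/8z(1+22/25z) = 1 + z + 121/100z²
  R(z) = 1 + z + 121/100z².

Need |R(x)|<1, x<0.
x=-1.08: |R|=1.3313
R=1: x+121/100x²=0 ⇒ x=−100/121=-0.8264; min R=1−1/(4·121/100)=0.7934>−1
Confirm numerically:
  x=-0.630: |R|=0.85025 <1
  x=-0.525: |R|=0.80851 <1
  x=-0.439: |R|=0.79419 <1
  x=-0.343: |R|=0.79936 <1
  x=-1.271: |R|=1.68368 >1
  x=-1.227: |R|=1.59469 >1
  x=-1.137: |R|=1.42725 >1
Stable set (-0.8264, 0).

z* = -0.8264.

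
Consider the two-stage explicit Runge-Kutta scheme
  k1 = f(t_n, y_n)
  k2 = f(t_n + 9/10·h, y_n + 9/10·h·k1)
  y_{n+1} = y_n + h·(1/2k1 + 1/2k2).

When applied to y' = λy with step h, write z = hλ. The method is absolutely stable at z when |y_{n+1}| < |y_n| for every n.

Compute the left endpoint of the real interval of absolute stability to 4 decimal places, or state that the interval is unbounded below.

z* = -2.2222.

Test eqn y'=λy, z=hλ:
  k1=λy_n ⇒ h·k1=z·y_n;  k2=λ(1+9/10z)y_n ⇒ h·k2=z(1+9/10z)y_n
  y_{n+1}/y_n = 1 + 1/2z + 1/2z(1+9/10z) = 1 + z + 9/20z²
  ⇒ R(z) = 1 + z + 9/20z².

Solve |R(x)|<1 on ℝ⁻.
x=-0.36: |R|=0.6983
R=1: x+9/20x²=0 ⇒ x=−20/9=-2.2222; min R=1−1/(4·9/20)=0.4444>−1
Confirm numerically:
  x=-2.104: |R|=0.88807 <1
  x=-1.983: |R|=0.78653 <1
  x=-1.711: |R|=0.60638 <1
  x=-1.652: |R|=0.57610 <1
  x=-2.803: |R|=1.73256 >1
  x=-2.328: |R|=1.11081 >1
So |R|<1 on (-2.2222, 0).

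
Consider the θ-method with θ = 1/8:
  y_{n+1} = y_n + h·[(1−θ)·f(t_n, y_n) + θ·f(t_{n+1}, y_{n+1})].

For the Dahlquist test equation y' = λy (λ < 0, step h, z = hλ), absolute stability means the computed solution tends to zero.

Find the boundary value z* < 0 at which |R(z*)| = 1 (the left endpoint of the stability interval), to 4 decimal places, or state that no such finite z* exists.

left endpoint -2.6667.

Set f=λy, z=hλ:
  y_{n+1} = y_n + z·[7/8·y_n + 1/8·y_{n+1}] ⇒ (1 − 1/8z)y_{n+1} = (1 + 7/8z)y_n
  Hence R(z) = (1 + 7/8z)/(1 − 1/8z).

Boundary: |R(x)|=1, x<0.
x=-0.64: |R|=0.4074
R=−1: 1+7/8x = −1+1/8x ⇒ -3/4x=2 ⇒ x=2/(-3/4)=-2.6667
Confirm numerically:
  x=-2.097: |R|=0.66148 <1
  x=-1.630: |R|=0.35410 <1
  x=-1.499: |R|=0.26245 <1
  x=-1.076: |R|=0.05156 <1
  x=-3.117: |R|=1.24305 >1
  x=-2.869: |R|=1.11169 >1
So |R|<1 on (-2.6667, 0).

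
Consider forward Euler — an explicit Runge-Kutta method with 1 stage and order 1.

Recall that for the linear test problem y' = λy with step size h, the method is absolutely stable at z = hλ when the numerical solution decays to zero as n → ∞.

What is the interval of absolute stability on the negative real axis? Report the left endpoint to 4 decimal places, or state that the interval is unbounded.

z∈(-2.0000,0).

Set f=λy, z=hλ:
  order 1, 1-stage ⇒ R(z)=1+z
  (e.g. R(-0.58)=0.42000, |R|=0.42000)

Need |R(x)|<1, x<0.
x=-0.58: |R|=0.4200
|R(-1.12)|=0.1200 |R(-1.01)|=0.0100 |R(-0.95)|=0.0500
Bisect:
  x_lo=-2.7525 |R|=1.7525  x_hi=-0.2821 |R|=0.7179
  mid=-1.51732 |R|=0.51732 →hi
  mid=-2.13492 |R|=1.13492 →lo
  mid=-1.82612 |R|=0.82612 →hi
  mid=-1.98052 |R|=0.98052 →hi
  mid=-2.05772 |R|=1.05772 →lo
  mid=-2.01912 |R|=1.01912 →lo
  mid=-1.99982 |R|=0.99982 →hi
  mid=-2.00947 |R|=1.00947 →lo
  mid=-2.00464 |R|=1.00464 →lo
  mid=-2.00223 |R|=1.00223 →lo
  ...
  [-2.00012,-1.99997] ⇒ x*=-2.0000
So |R|<1 on (-2.0000, 0).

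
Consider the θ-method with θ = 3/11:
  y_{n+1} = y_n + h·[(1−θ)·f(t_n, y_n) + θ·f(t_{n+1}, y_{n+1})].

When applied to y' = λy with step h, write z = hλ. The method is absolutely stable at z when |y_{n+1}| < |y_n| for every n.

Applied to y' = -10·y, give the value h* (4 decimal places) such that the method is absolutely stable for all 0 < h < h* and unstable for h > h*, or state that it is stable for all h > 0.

(-4.4000,0); λ=-10 ⇒ h* = (22/5)/10 = 0.4400.

Set f=λy, z=hλ:
  y_{n+1} = y_n + z·[8/11·y_n + 3/11·y_{n+1}] ⇒ (1 − 3/11z)y_{n+1} = (1 + 8/11z)y_n
  ⇒ R(z) = (1 + 8/11z)/(1 − 3/11z).

Solve |R(x)|<1 on ℝ⁻.
x=-0.88: |R|=0.2903
R=−1: 1+8/11x = −1+3/11x ⇒ -5/11x=2 ⇒ x=2/(-5/11)=-4.4000
Confirm numerically:
  x=-4.200: |R|=0.95763 <1
  x=-3.847: |R|=0.87733 <1
  x=-1.792: |R|=0.20371 <1
  x=-4.904: |R|=1.09801 >1
  x=-4.803: |R|=1.07930 >1
Stable set (-4.4000, 0).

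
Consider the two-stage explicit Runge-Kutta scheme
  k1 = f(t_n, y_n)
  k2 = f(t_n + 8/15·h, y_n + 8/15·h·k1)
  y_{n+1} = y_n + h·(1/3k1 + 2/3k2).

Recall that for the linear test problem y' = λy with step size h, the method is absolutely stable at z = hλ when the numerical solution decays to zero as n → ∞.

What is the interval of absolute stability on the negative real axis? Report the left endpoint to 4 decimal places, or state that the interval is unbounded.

z∈(-2.8125,0).

On y'=λy, z=hλ:
  k1=λy_n ⇒ h·k1=z·y_n;  k2=λ(1+8/15z)y_n ⇒ h·k2=z(1+8/15z)y_n
  y_{n+1}/y_n = 1 + 1/3z + 2/3z(1+8/15z) = 1 + z + 16/45z²
  Hence R(z) = 1 + z + 16/45z².

Boundary: |R(x)|=1, x<0.
x=-0.31: |R|=0.7242
R=1: x+16/45x²=0 ⇒ x=−45/16=-2.8125; min R=1−1/(4·16/45)=0.2969>−1
Confirm numerically:
  x=-2.509: |R|=0.72925 <1
  x=-2.216: |R|=0.53001 <1
  x=-1.527: |R|=0.30206 <1
  x=-1.267: |R|=0.30377 <1
  x=-3.099: |R|=1.31568 >1
  x=-2.911: |R|=1.10195 >1
Interval (-2.8125, 0).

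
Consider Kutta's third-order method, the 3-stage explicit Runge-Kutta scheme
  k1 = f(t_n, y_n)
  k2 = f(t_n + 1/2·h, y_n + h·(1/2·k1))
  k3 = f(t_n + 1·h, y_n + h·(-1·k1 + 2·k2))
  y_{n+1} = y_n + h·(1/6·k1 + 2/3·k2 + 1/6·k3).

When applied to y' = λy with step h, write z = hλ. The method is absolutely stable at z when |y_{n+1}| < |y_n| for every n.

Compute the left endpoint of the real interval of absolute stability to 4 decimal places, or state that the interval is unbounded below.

left endpoint -2.5127.

On y'=λy, z=hλ:
  order 3, 3-stage ⇒ R(z)=1+z+z^2/2+z^3/6
  (e.g. R(-0.38)=0.68305, |R|=0.68305)

Need |R(x)|<1, x<0.
x=-0.38: |R|=0.6831
|R(-2.8)|=1.5387 |R(-2.37)|=0.7802 |R(-2.31)|=0.6963
Bisect:
  x_lo=-3.1838 |R|=2.4944  x_hi=-0.1276 |R|=0.8802
  mid=-1.65571 |R|=0.04151 →hi
  mid=-2.41977 |R|=0.85353 →hi
  mid=-2.80179 |R|=1.54247 →lo
  mid=-2.61078 |R|=1.16862 →lo
  mid=-2.51527 |R|=1.00416 →lo
  mid=-2.46752 |R|=0.92717 →hi
  mid=-2.49140 |R|=0.96524 →hi
  ...
  [-2.51285,-2.51266] ⇒ x*=-2.5127
So |R|<1 on (-2.5127, 0).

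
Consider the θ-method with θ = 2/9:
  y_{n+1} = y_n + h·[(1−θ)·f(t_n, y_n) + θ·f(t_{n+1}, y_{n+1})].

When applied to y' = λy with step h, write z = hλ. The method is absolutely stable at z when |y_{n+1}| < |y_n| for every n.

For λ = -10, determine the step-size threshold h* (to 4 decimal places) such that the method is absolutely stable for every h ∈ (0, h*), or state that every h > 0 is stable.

Set f=λy, z=hλ:
  y_{n+1} = y_n + z·[7/9·y_n + 2/9·y_{n+1}] ⇒ (1 − 2/9z)y_{n+1} = (1 + 7/9z)y_n
  ⇒ R(z) = (1 + 7/9z)/(1 − 2/9z).

Find x<0 with |R(x)|<1.
x=-1.62: |R|=0.1912
R=−1: 1+7/9x = −1+2/9x ⇒ -5/9x=2 ⇒ x=2/(-5/9)=-3.6000
Confirm numerically:
  x=-2.032: |R|=0.39988 <1
  x=-1.800: |R|=0.28571 <1
  x=-1.488: |R|=0.11824 <1
  x=-4.136: |R|=1.15516 >1
  x=-4.005: |R|=1.11905 >1
  x=-3.771: |R|=1.05169 >1
So |R|<1 on (-3.6000, 0).

(-3.6000,0); λ=-10 ⇒ h* = (18/5)/10 = 0.3600.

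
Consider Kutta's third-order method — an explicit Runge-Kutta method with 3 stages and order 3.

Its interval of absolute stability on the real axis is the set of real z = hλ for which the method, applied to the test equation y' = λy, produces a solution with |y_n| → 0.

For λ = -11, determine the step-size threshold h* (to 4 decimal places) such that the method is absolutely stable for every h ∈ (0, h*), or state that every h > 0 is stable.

(-2.5127,0); λ=-11 ⇒ h* = 0.2284.

On y'=λy, z=hλ:
  order 3, 3-stage ⇒ R(z)=1+z+z^2/2+z^3/6
  (e.g. R(-1.34)=0.15678, |R|=0.15678)

Find x<0 with |R(x)|<1.
x=-1.34: |R|=0.1568
|R(-2.91)|=1.7830 |R(-1.8)|=0.1520 |R(-0.65)|=0.5155
Bisect:
  x_lo=-3.1725 |R|=2.4619  x_hi=-0.1133 |R|=0.8929
  mid=-1.64291 |R|=0.03241 →hi
  mid=-2.40771 |R|=0.83546 →hi
  mid=-2.79011 |R|=1.51780 →lo
  mid=-2.59891 |R|=1.14740 →lo
  mid=-2.50331 |R|=0.98456 →hi
  mid=-2.55111 |R|=1.06421 →lo
  mid=-2.52721 |R|=1.02395 →lo
  mid=-2.51526 |R|=1.00415 →lo
  mid=-2.50929 |R|=0.99433 →hi
  ...
  [-2.51284,-2.51265] ⇒ x*=-2.5127
So |R|<1 on (-2.5127, 0).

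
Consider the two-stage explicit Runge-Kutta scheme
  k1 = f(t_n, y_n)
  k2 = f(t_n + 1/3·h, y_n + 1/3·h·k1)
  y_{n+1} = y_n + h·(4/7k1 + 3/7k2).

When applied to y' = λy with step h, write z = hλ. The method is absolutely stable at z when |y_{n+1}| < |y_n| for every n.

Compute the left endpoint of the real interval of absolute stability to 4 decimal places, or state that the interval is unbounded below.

z* = -7.0000.

Test eqn y'=λy, z=hλ:
  k1=λy_n ⇒ h·k1=z·y_n;  k2=λ(1+1/3z)y_n ⇒ h·k2=z(1+1/3z)y_n
  y_{n+1}/y_n = 1 + 4/7z + 3/7z(1+1/3z) = 1 + z + 1/7z²
  Hence R(z) = 1 + z + 1/7z².

Need |R(x)|<1, x<0.
x=-1.23: |R|=0.0139
R=1: x+1/7x²=0 ⇒ x=−7=-7.0000; min R=1−1/(4·1/7)=-0.7500>−1
Confirm numerically:
  x=-5.859: |R|=0.04498 <1
  x=-3.827: |R|=0.73472 <1
  x=-2.834: |R|=0.68663 <1
  x=-7.513: |R|=1.55060 >1
  x=-7.183: |R|=1.18778 >1
  x=-7.071: |R|=1.07172 >1
Interval (-7.0000, 0).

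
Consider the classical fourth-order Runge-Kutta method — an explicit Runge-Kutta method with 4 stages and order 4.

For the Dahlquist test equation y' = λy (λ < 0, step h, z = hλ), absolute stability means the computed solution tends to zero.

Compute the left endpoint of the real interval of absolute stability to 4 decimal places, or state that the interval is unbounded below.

left endpoint -2.7853.

Set f=λy, z=hλ:
  order 4, 4-stage ⇒ R(z)=1+z+z^2/2+z^3/6+z^4/24
  (e.g. R(-0.32)=0.72618, |R|=0.72618)

Solve |R(x)|<1 on ℝ⁻.
x=-0.32: |R|=0.7262
|R(-1.84)|=0.2921 |R(-0.98)|=0.3818 |R(-0.93)|=0.3996
Bisect:
  x_lo=-3.4483 |R|=2.5545  x_hi=-0.0590 |R|=0.9427
  mid=-1.75364 |R|=0.27922 →hi
  mid=-2.60096 |R|=0.75584 →hi
  mid=-3.02462 |R|=1.42500 →lo
  mid=-2.81279 |R|=1.04225 →lo
  mid=-2.70687 |R|=0.88806 →hi
  mid=-2.75983 |R|=0.96229 →hi
  mid=-2.78631 |R|=1.00153 →lo
  mid=-2.77307 |R|=0.98173 →hi
  ...
  [-2.78548,-2.78528] ⇒ x*=-2.7853
Interval (-2.7853, 0).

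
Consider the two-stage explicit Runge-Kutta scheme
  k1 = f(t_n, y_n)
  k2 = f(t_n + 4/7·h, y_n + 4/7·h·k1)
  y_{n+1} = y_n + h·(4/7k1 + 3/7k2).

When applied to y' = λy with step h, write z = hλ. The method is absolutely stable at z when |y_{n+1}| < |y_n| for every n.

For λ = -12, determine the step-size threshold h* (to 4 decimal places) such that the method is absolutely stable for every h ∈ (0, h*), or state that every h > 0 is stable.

With y'=λy (z=hλ):
  k1=λy_n ⇒ h·k1=z·y_n;  k2=λ(1+4/7z)y_n ⇒ h·k2=z(1+4/7z)y_n
  y_{n+1}/y_n = 1 + 4/7z + 3/7z(1+4/7z) = 1 + z + 12/49z²
  Hence R(z) = 1 + z + 12/49z².

Need |R(x)|<1, x<0.
x=-1.45: |R|=0.0649
R=1: x+12/49x²=0 ⇒ x=−49/12=-4.0833; min R=1−1/(4·12/49)=-0.0208>−1
Confirm numerically:
  x=-3.419: |R|=0.44375 <1
  x=-3.364: |R|=0.40739 <1
  x=-3.030: |R|=0.21838 <1
  x=-2.399: |R|=0.01044 <1
  x=-4.572: |R|=1.54715 >1
  x=-4.565: |R|=1.53848 >1
So |R|<1 on (-4.0833, 0).

(-4.0833,0); λ=-12 ⇒ h* = (49/12)/12 = 0.3403.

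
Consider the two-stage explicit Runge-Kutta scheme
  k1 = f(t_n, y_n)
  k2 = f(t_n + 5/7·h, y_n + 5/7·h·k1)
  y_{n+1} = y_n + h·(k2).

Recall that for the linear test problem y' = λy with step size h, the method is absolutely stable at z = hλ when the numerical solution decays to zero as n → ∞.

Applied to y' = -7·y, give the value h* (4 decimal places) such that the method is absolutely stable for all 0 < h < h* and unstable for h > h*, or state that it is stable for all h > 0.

(-1.4000,0); λ=-7 ⇒ h* = (7/5)/7 = 0.2000.

Set f=λy, z=hλ:
  k1=λy_n ⇒ h·k1=z·y_n;  k2=λ(1+5/7z)y_n ⇒ h·k2=z(1+5/7z)y_n
  y_{n+1}/y_n = 1 + z(1+5/7z) = 1 + z + 5/7z²
  ⇒ R(z) = 1 + z + 5/7z².

Boundary: |R(x)|=1, x<0.
x=-1.34: |R|=0.9426
R=1: x+5/7x²=0 ⇒ x=−7/5=-1.4000; min R=1−1/(4·5/7)=0.6500>−1
Confirm numerically:
  x=-1.325: |R|=0.92902 <1
  x=-0.870: |R|=0.67064 <1
  x=-0.697: |R|=0.65001 <1
  x=-1.673: |R|=1.32624 >1
  x=-1.670: |R|=1.32207 >1
So |R|<1 on (-1.4000, 0).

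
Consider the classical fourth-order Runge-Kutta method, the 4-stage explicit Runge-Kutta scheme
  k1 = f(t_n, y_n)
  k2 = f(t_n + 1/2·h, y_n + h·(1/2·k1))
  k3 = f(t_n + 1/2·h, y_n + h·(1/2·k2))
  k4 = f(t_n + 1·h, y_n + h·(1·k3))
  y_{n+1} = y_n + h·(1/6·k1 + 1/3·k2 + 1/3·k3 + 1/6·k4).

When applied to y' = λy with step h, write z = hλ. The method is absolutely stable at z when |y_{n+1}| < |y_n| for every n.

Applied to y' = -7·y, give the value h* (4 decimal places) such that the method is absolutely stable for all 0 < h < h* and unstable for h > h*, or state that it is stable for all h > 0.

With y'=λy (z=hλ):
  order 4, 4-stage ⇒ R(z)=1+z+z^2/2+z^3/6+z^4/24
  (e.g. R(-1.77)=0.28121, |R|=0.28121)

Solve |R(x)|<1 on ℝ⁻.
x=-1.77: |R|=0.2812
|R(-2.87)|=1.1354 |R(-2.28)|=0.4698 |R(-1.35)|=0.2896
Bisect:
  x_lo=-3.2431 |R|=1.9400  x_hi=-0.1288 |R|=0.8792
  mid=-1.68595 |R|=0.27321 →hi
  mid=-2.46452 |R|=0.61471 →hi
  mid=-2.85381 |R|=1.10830 →lo
  mid=-2.65916 |R|=0.82590 →hi
  mid=-2.75648 |R|=0.95743 →hi
  mid=-2.80514 |R|=1.03034 →lo
  mid=-2.78081 |R|=0.99327 →hi
  mid=-2.79298 |R|=1.01165 →lo
  mid=-2.78690 |R|=1.00242 →lo
  mid=-2.78386 |R|=0.99783 →hi
  ...
  [-2.78538,-2.78519] ⇒ x*=-2.7853
Stable set (-2.7853, 0).

(-2.7853,0); λ=-7 ⇒ h* = 0.3979.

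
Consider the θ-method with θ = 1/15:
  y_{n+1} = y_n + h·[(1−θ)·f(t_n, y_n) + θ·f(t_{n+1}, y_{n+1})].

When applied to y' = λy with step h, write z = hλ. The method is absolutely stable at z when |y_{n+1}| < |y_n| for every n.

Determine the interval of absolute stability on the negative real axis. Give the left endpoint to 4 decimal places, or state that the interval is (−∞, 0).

z∈(-2.3077,0).

Test eqn y'=λy, z=hλ:
  y_{n+1} = y_n + z·[14/15·y_n + 1/15·y_{n+1}] ⇒ (1 − 1/15z)y_{n+1} = (1 + 14/15z)y_n
  R(z) = (1 + 14/15z)/(1 − 1/15z).

Solve |R(x)|<1 on ℝ⁻.
x=-1.22: |R|=0.1282
R=−1: 1+14/15x = −1+1/15x ⇒ -13/15x=2 ⇒ x=2/(-13/15)=-2.3077
Confirm numerically:
  x=-2.090: |R|=0.83441 <1
  x=-1.883: |R|=0.67298 <1
  x=-1.527: |R|=0.38591 <1
  x=-0.946: |R|=0.11012 <1
  x=-2.871: |R|=1.40977 >1
  x=-2.718: |R|=1.30105 >1
  x=-2.606: |R|=1.22027 >1
Interval (-2.3077, 0).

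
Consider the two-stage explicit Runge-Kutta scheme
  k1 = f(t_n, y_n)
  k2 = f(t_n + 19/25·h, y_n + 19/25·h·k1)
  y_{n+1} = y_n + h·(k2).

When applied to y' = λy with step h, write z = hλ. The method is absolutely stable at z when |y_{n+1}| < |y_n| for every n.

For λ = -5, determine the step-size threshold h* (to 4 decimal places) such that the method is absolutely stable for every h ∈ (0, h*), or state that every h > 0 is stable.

Set f=λy, z=hλ:
  k1=λy_n ⇒ h·k1=z·y_n;  k2=λ(1+19/25z)y_n ⇒ h·k2=z(1+19/25z)y_n
  y_{n+1}/y_n = 1 + z(1+19/25z) = 1 + z + 19/25z²
  Hence R(z) = 1 + z + 19/25z².

Need |R(x)|<1, x<0.
x=-0.99: |R|=0.7549
R=1: x+19/25x²=0 ⇒ x=−25/19=-1.3158; min R=1−1/(4·19/25)=0.6711>−1
Confirm numerically:
  x=-1.003: |R|=0.76157 <1
  x=-0.753: |R|=0.67793 <1
  x=-0.750: |R|=0.67750 <1
  x=-0.720: |R|=0.67398 <1
  x=-1.885: |R|=1.81545 >1
  x=-1.830: |R|=1.71516 >1
Stable set (-1.3158, 0).

(-1.3158,0); λ=-5 ⇒ h* = (25/19)/5 = 0.2632.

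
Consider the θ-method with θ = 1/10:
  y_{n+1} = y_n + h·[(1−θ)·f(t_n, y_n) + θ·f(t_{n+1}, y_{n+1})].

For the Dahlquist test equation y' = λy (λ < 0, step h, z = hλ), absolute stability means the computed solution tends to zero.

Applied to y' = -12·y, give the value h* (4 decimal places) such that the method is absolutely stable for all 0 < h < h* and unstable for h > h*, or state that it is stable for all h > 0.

On y'=λy, z=hλ:
  y_{n+1} = y_n + z·[9/10·y_n + 1/10·y_{n+1}] ⇒ (1 − 1/10z)y_{n+1} = (1 + 9/10z)y_n
  so R(z) = (1 + 9/10z)/(1 − 1/10z).

Find x<0 with |R(x)|<1.
x=-0.67: |R|=0.3721
R=−1: 1+9/10x = −1+1/10x ⇒ -4/5x=2 ⇒ x=2/(-4/5)=-2.5000
Confirm numerically:
  x=-2.368: |R|=0.91462 <1
  x=-2.202: |R|=0.80462 <1
  x=-2.058: |R|=0.70675 <1
  x=-1.380: |R|=0.21265 <1
  x=-2.974: |R|=1.29228 >1
  x=-2.931: |R|=1.26665 >1
  x=-2.729: |R|=1.14392 >1
Interval (-2.5000, 0).

(-2.5000,0); λ=-12 ⇒ h* = (5/2)/12 = 0.2083.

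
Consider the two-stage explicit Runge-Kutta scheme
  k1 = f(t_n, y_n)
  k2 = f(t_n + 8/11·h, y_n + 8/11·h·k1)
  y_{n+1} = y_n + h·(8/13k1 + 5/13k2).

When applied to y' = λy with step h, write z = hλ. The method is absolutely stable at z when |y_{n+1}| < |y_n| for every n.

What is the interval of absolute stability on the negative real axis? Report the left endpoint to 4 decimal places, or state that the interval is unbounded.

(-3.5750, 0).

With y'=λy (z=hλ):
  k1=λy_n ⇒ h·k1=z·y_n;  k2=λ(1+8/11z)y_n ⇒ h·k2=z(1+8/11z)y_n
  y_{n+1}/y_n = 1 + 8/13z + 5/13z(1+8/11z) = 1 + z + 40/143z²
  R(z) = 1 + z + 40/143z².

Solve |R(x)|<1 on ℝ⁻.
x=-0.43: |R|=0.6217
R=1: x+40/143x²=0 ⇒ x=−143/40=-3.5750; min R=1−1/(4·40/143)=0.1062>−1
Confirm numerically:
  x=-3.518: |R|=0.94391 <1
  x=-3.017: |R|=0.52909 <1
  x=-1.516: |R|=0.12687 <1
  x=-4.123: |R|=1.63200 >1
  x=-4.076: |R|=1.57121 >1
  x=-3.978: |R|=1.44843 >1
Stable set (-3.5750, 0).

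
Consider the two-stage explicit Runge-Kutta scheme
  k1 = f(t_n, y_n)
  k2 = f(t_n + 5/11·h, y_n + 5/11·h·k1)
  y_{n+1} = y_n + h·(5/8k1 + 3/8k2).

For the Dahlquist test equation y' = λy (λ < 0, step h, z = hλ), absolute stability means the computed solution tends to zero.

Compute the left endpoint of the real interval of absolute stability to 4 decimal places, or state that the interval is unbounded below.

z* = -5.8667.

On y'=λy, z=hλ:
  k1=λy_n ⇒ h·k1=z·y_n;  k2=λ(1+5/11z)y_n ⇒ h·k2=z(1+5/11z)y_n
  y_{n+1}/y_n = 1 + 5/8z + 3/8z(1+5/11z) = 1 + z + 15/88z²
  ⇒ R(z) = 1 + z + 15/88z².

Need |R(x)|<1, x<0.
x=-0.4: |R|=0.6273
R=1: x+15/88x²=0 ⇒ x=−88/15=-5.8667; min R=1−1/(4·15/88)=-0.4667>−1
Confirm numerically:
  x=-4.644: |R|=0.03215 <1
  x=-4.587: |R|=0.00054 <1
  x=-3.843: |R|=0.32562 <1
  x=-6.441: |R|=1.63056 >1
  x=-6.280: |R|=1.44245 >1
  x=-6.057: |R|=1.19651 >1
Stable set (-5.8667, 0).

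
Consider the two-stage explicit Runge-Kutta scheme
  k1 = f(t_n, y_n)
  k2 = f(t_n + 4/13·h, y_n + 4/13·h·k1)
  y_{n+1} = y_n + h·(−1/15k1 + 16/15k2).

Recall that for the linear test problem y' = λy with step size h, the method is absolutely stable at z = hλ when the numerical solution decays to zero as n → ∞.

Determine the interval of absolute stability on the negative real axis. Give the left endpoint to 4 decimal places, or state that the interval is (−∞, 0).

(-3.0469, 0).

Test eqn y'=λy, z=hλ:
  k1=λy_n ⇒ h·k1=z·y_n;  k2=λ(1+4/13z)y_n ⇒ h·k2=z(1+4/13z)y_n
  y_{n+1}/y_n = 1 − 1/15z + 16/15z(1+4/13z) = 1 + z + 64/195z²
  R(z) = 1 + z + 64/195z².

Find x<0 with |R(x)|<1.
x=-1.31: |R|=0.2532
R=1: x+64/195x²=0 ⇒ x=−195/64=-3.0469; min R=1−1/(4·64/195)=0.2383>−1
Confirm numerically:
  x=-2.833: |R|=0.80114 <1
  x=-2.530: |R|=0.57081 <1
  x=-2.062: |R|=0.33348 <1
  x=-1.574: |R|=0.23912 <1
  x=-3.520: |R|=1.54659 >1
  x=-3.371: |R|=1.35861 >1
So |R|<1 on (-3.0469, 0).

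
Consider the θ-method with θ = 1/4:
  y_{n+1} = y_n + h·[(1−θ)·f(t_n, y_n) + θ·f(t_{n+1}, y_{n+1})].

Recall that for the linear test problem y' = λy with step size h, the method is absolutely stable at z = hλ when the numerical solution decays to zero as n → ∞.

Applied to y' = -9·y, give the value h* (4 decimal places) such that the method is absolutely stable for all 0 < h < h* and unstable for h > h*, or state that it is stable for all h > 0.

On y'=λy, z=hλ:
  y_{n+1} = y_n + z·[3/4·y_n + 1/4·y_{n+1}] ⇒ (1 − 1/4z)y_{n+1} = (1 + 3/4z)y_n
  ⇒ R(z) = (1 + 3/4z)/(1 − 1/4z).

Find x<0 with |R(x)|<1.
x=-1.3: |R|=0.0189
R=−1: 1+3/4x = −1+1/4x ⇒ -1/2x=2 ⇒ x=2/(-1/2)=-4.0000
Confirm numerically:
  x=-3.292: |R|=0.80581 <1
  x=-2.893: |R|=0.67880 <1
  x=-1.901: |R|=0.28860 <1
  x=-4.511: |R|=1.12008 >1
  x=-4.414: |R|=1.09841 >1
Interval (-4.0000, 0).

(-4.0000,0); λ=-9 ⇒ h* = (4)/9 = 0.4444.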